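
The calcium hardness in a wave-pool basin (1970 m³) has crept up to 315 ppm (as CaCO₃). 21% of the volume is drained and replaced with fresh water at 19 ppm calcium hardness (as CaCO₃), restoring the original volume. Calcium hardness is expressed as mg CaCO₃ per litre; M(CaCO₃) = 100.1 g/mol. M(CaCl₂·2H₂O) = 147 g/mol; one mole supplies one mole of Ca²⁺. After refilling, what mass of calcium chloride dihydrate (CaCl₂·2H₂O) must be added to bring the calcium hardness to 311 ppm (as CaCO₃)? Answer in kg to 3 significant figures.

168 kg

Volume: 1970 m³ = 1,970,000 L.
After draining 21% and refilling: 315 × 0.79 + 19 × 0.21 = 252.84 ppm.
Deficit to target: 311 − 252.84 = 58.16 mg/L.
As CaCO₃: 58.16 mg/L × 1,970,000 L = 114,600 g; ÷ 100.1 = 1145 mol Ca²⁺.
Mass: 1145 × 147 = 168,300 g.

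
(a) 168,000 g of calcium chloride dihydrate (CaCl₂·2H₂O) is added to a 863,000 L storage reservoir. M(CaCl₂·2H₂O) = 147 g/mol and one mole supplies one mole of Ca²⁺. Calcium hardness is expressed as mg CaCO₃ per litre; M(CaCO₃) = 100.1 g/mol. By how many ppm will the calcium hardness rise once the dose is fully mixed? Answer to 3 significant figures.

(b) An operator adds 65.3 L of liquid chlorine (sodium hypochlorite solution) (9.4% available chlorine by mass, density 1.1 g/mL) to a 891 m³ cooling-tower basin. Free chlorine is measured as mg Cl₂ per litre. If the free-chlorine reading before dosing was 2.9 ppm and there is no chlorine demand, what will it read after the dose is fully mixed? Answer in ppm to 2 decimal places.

(a) 133 ppm; (b) 10.48 ppm

(a) Moles of Ca²⁺: 168,000 g ÷ 147 g/mol = 1143 mol.
(a) As CaCO₃: 1143 mol × 100.1 g/mol = 114,400 g.
(a) Rise: 114,400 g / 863,000 L × 1000 = 132.6 mg/L.

(b) Volume: 891 m³ = 891,000 L.
(b) Mass of solution: 65.3 L × 1000 mL/L × 1.1 g/mL = 71,830 g.
(b) Available chlorine delivered: 71,830 g × 0.094 = 6752 g as Cl₂.
(b) Concentration rise: 6752 g / 891,000 L = 7.578 mg/L = 7.58 ppm.
(b) Final FC: 2.9 + 7.58 = 10.48 ppm.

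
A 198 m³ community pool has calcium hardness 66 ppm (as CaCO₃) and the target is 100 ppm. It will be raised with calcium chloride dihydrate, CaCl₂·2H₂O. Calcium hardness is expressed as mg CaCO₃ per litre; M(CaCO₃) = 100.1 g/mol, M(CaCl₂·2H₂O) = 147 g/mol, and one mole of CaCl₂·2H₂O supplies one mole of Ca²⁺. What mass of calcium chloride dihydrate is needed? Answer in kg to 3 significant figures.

Volume: 198 m³ = 198,000 L.
Hardness to add: (100 − 66) = 34 mg/L as CaCO₃ × 198,000 L = 6732 g as CaCO₃.
Moles of Ca²⁺ (1 mol Ca²⁺ ≡ 1 mol CaCO₃): 6732 / 100.1 g/mol = 67.25 mol.
Mass of CaCl₂·2H₂O: 67.25 × 147 = 9886 g.

9.89 kg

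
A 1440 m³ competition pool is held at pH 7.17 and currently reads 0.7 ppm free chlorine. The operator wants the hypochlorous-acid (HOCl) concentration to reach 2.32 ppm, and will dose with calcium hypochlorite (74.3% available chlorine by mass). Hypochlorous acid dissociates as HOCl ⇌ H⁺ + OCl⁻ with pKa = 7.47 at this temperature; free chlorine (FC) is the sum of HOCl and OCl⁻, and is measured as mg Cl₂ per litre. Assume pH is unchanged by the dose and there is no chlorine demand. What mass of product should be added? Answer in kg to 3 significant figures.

5.39 kg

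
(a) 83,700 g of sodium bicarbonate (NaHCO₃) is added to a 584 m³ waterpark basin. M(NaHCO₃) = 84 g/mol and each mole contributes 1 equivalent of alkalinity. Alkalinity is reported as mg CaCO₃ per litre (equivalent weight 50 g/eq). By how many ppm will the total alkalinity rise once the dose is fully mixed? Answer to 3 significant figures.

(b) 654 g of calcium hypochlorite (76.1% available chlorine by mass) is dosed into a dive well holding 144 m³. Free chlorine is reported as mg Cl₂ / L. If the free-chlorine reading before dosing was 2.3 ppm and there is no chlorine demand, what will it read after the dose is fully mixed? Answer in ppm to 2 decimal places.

(a) Volume: 584 m³ = 584,000 L.
(a) Moles of NaHCO₃: 83,700 g ÷ 84 g/mol = 996.4 mol → 996.4 eq of alkalinity.
(a) As CaCO₃: 996.4 eq × 50 g/eq = 49,820 g.
(a) Rise: 49,820 g / 584,000 L × 1000 = 85.31 mg/L.

(b) Volume: 144 m³ = 144,000 L.
(b) Available chlorine delivered: 654 g × 0.761 = 497.7 g as Cl₂.
(b) Concentration rise: 497.7 g / 144,000 L = 3.456 mg/L = 3.46 ppm.
(b) Final FC: 2.3 + 3.46 = 5.76 ppm.

(a) 85.3 ppm; (b) 5.76 ppm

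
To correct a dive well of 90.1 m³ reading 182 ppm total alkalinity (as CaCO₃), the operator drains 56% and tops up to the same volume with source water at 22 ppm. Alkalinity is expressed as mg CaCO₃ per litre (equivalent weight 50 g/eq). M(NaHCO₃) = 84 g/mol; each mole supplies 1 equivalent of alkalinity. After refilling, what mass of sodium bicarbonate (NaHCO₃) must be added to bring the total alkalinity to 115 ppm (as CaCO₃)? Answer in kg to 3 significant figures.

Volume: 90.1 m³ = 90,100 L.
After draining 56% and refilling: 182 × 0.44 + 22 × 0.56 = 92.4 ppm.
Deficit to target: 115 − 92.4 = 22.6 mg/L.
As CaCO₃: 22.6 mg/L × 90,100 L = 2036 g; ÷ 50 g/eq ÷ 1 = 40.73 mol NaHCO₃.
Mass: 40.73 × 84 = 3421 g.

3.42 kg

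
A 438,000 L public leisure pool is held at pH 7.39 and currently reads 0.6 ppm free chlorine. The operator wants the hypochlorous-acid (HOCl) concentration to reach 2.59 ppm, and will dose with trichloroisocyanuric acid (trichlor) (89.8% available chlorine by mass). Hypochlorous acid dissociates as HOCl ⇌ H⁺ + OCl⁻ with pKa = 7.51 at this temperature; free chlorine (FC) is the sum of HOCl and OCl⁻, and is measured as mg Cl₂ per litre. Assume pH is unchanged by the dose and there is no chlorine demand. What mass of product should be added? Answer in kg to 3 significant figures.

[OCl⁻]/[HOCl] = 10^(pH − pKa) = 10^(7.39 − 7.51) = 0.7586; fraction as HOCl = 1/(1 + 0.7586) = 0.5686.
Free chlorine required for 2.59 ppm HOCl: 2.59 / 0.5686 = 4.555 ppm.
FC to add: 4.555 − 0.6 = 3.955 mg/L as Cl₂.
Cl₂ equivalent: 3.955 mg/L × 438,000 L = 1732 g.
Product at 89.8% available Cl: 1732 / 0.898 = 1929 g.

1.93 kg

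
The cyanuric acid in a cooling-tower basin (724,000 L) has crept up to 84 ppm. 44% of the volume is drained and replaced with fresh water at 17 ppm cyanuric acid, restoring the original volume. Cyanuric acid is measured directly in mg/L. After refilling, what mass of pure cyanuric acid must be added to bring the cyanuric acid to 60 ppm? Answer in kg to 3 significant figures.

After draining 44% and refilling: 84 × 0.56 + 17 × 0.44 = 54.52 ppm.
Deficit to target: 60 − 54.52 = 5.48 mg/L.
Mass: 5.48 mg/L × 724,000 L = 3968 g cyanuric acid.

3.97 kg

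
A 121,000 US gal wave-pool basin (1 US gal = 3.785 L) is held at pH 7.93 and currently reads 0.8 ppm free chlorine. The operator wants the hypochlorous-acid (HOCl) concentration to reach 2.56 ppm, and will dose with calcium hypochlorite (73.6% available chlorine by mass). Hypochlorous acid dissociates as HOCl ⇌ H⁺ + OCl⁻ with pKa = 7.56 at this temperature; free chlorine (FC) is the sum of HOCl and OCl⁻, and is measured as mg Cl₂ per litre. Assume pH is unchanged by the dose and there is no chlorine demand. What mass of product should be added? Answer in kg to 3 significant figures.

4.83 kg

Volume: 121,000 US gal × 3.785 L/gal = 457,985 L.
[OCl⁻]/[HOCl] = 10^(pH − pKa) = 10^(7.93 − 7.56) = 2.344; fraction as HOCl = 1/(1 + 2.344) = 0.299.
Free chlorine required for 2.56 ppm HOCl: 2.56 / 0.299 = 8.561 ppm.
FC to add: 8.561 − 0.8 = 7.761 mg/L as Cl₂.
Cl₂ equivalent: 7.761 mg/L × 457,985 L = 3555 g.
Product at 73.6% available Cl: 3555 / 0.736 = 4830 g.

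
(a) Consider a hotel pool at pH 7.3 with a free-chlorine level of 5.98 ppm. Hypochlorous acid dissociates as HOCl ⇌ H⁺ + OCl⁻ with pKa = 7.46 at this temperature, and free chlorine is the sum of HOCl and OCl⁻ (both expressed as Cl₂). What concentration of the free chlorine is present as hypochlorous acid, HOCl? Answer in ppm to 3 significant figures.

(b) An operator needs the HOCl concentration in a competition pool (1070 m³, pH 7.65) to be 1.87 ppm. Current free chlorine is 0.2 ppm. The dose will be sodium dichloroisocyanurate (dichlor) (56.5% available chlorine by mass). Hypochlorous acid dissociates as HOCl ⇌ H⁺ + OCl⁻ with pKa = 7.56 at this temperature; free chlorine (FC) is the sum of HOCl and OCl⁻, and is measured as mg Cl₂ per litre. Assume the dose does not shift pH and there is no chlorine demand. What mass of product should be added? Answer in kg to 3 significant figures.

(a) [OCl⁻]/[HOCl] = 10^(pH − pKa) = 10^(7.3 − 7.46) = 10^-0.16 = 0.6918.
(a) Fraction as HOCl = 1 / (1 + 0.6918) = 0.5911.
(a) HOCl = 0.5911 × 5.98 ppm = 3.535 ppm.

(b) Volume: 1070 m³ = 1,070,000 L.
(b) [OCl⁻]/[HOCl] = 10^(pH − pKa) = 10^(7.65 − 7.56) = 1.23; fraction as HOCl = 1/(1 + 1.23) = 0.4484.
(b) Free chlorine required for 1.87 ppm HOCl: 1.87 / 0.4484 = 4.171 ppm.
(b) FC to add: 4.171 − 0.2 = 3.971 mg/L as Cl₂.
(b) Cl₂ equivalent: 3.971 mg/L × 1,070,000 L = 4249 g.
(b) Product at 56.5% available Cl: 4249 / 0.565 = 7520 g.

(a) 3.53 ppm; (b) 7.52 kg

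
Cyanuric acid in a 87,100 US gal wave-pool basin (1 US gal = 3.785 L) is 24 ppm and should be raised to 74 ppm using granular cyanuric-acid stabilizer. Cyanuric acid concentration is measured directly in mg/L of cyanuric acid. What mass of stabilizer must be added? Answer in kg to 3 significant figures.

Volume: 87,100 US gal × 3.785 L/gal = 329,674 L.
CYA to add: (74 − 24) = 50 mg/L × 329,674 L = 16,480 g cyanuric acid.

16.5 kg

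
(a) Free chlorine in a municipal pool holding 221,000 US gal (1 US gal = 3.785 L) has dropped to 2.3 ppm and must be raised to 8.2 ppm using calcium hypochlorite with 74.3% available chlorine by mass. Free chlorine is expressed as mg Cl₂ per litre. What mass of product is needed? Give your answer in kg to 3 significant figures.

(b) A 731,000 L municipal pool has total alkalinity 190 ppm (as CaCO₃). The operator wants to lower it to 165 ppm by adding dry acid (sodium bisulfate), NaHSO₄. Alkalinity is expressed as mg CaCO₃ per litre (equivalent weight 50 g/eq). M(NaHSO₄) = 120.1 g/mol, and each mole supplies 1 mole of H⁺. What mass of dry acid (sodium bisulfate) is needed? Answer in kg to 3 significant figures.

(a) 6.64 kg; (b) 43.9 kg

(a) Volume: 221,000 US gal × 3.785 L/gal = 836,485 L.
(a) Chlorine deficit: 8.2 − 2.3 = 5.9 ppm = 5.9 mg/L as Cl₂.
(a) Cl₂ equivalent needed: 5.9 mg/L × 836,485 L = 4,935,000 mg = 4935 g.
(a) Product at 74.3% available chlorine: 4935 / 0.743 = 6642 g.

(b) Alkalinity to neutralize: (190 − 165) = 25 mg/L as CaCO₃ × 731,000 L = 18,280 g as CaCO₃.
(b) Equivalents of H⁺ required: 18,280 ÷ 50 g/eq = 365.5 eq = 365.5 mol NaHSO₄.
(b) Mass of NaHSO₄: 365.5 × 120.1 = 43,900 g.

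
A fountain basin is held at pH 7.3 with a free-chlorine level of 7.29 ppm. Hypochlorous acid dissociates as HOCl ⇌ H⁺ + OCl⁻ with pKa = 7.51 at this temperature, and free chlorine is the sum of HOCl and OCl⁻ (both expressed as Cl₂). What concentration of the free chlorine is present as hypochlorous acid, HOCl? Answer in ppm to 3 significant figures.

4.51 ppm

[OCl⁻]/[HOCl] = 10^(pH − pKa) = 10^(7.3 − 7.51) = 10^-0.21 = 0.6166.
Fraction as HOCl = 1 / (1 + 0.6166) = 0.6186.
HOCl = 0.6186 × 7.29 ppm = 4.509 ppm.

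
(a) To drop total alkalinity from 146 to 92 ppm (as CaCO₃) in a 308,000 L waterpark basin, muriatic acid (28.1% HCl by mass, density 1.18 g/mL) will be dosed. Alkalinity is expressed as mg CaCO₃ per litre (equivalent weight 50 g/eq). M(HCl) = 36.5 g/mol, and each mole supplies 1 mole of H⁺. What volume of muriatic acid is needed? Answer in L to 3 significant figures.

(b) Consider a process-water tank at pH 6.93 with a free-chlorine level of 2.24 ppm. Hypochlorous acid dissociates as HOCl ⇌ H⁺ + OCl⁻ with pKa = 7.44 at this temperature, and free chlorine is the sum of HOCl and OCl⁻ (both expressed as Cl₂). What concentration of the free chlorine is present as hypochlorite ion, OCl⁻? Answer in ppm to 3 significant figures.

(a) Alkalinity to neutralize: (146 − 92) = 54 mg/L as CaCO₃ × 308,000 L = 16,630 g as CaCO₃.
(a) Equivalents of H⁺ required: 16,630 ÷ 50 g/eq = 332.6 eq = 332.6 mol HCl.
(a) Mass of HCl: 332.6 × 36.5 = 12,140 g.
(a) Mass of 28.1% solution: 12,140 / 0.281 = 43,210 g.
(a) Volume: 43,210 g ÷ 1.18 g/mL = 36,620 mL.

(b) [OCl⁻]/[HOCl] = 10^(pH − pKa) = 10^(6.93 − 7.44) = 10^-0.51 = 0.309.
(b) Fraction as HOCl = 1 / (1 + 0.309) = 0.7639.
(b) OCl⁻ = (1 − 0.7639) × 2.24 ppm = 0.5288 ppm.

(a) 36.6 L; (b) 0.529 ppm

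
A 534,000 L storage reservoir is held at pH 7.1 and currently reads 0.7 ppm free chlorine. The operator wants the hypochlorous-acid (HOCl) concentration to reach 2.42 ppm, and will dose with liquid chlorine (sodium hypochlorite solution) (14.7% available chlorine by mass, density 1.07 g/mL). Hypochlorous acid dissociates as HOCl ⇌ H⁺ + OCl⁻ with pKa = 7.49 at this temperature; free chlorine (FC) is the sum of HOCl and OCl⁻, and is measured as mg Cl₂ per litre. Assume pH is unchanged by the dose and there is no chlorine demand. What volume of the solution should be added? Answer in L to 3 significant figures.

[OCl⁻]/[HOCl] = 10^(pH − pKa) = 10^(7.1 − 7.49) = 0.4074; fraction as HOCl = 1/(1 + 0.4074) = 0.7105.
Free chlorine required for 2.42 ppm HOCl: 2.42 / 0.7105 = 3.406 ppm.
FC to add: 3.406 − 0.7 = 2.706 mg/L as Cl₂.
Cl₂ equivalent: 2.706 mg/L × 534,000 L = 1445 g.
Product at 14.7% available Cl: 1445 / 0.147 = 9829 g.
Volume: 9829 g ÷ 1.07 g/mL = 9186 mL.

9.19 L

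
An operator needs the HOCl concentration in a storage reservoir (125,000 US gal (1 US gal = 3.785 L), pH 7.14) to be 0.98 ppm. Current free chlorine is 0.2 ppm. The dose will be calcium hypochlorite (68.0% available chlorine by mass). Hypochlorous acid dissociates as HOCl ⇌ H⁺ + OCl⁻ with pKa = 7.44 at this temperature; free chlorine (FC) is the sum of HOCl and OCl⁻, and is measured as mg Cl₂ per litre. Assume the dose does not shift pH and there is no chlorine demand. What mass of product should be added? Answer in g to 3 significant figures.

884 g

Volume: 125,000 US gal × 3.785 L/gal = 473,125 L.
[OCl⁻]/[HOCl] = 10^(pH − pKa) = 10^(7.14 − 7.44) = 0.5012; fraction as HOCl = 1/(1 + 0.5012) = 0.6661.
Free chlorine required for 0.98 ppm HOCl: 0.98 / 0.6661 = 1.471 ppm.
FC to add: 1.471 − 0.2 = 1.271 mg/L as Cl₂.
Cl₂ equivalent: 1.271 mg/L × 473,125 L = 601.4 g.
Product at 68.0% available Cl: 601.4 / 0.68 = 884.4 g.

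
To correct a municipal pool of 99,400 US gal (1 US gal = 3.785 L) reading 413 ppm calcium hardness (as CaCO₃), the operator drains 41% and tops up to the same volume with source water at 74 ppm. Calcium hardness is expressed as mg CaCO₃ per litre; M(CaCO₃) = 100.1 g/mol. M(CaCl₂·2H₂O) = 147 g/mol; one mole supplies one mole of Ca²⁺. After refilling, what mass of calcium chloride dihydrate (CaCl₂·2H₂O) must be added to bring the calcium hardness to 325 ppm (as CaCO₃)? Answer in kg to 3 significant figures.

28.2 kg

Volume: 99,400 US gal × 3.785 L/gal = 376,229 L.
After draining 41% and refilling: 413 × 0.59 + 74 × 0.41 = 274.01 ppm.
Deficit to target: 325 − 274.01 = 50.99 mg/L.
As CaCO₃: 50.99 mg/L × 376,229 L = 19,180 g; ÷ 100.1 = 191.6 mol Ca²⁺.
Mass: 191.6 × 147 = 28,170 g.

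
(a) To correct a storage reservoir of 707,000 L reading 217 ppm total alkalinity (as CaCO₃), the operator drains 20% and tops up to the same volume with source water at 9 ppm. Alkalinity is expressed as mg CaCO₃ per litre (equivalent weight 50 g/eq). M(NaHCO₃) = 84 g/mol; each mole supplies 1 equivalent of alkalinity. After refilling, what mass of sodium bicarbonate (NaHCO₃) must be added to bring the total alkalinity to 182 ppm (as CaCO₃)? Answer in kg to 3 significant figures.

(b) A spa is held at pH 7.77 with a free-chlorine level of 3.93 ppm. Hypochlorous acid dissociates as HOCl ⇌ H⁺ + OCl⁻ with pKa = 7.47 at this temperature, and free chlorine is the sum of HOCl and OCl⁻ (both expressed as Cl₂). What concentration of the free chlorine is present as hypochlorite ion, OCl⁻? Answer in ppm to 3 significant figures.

(a) 7.84 kg; (b) 2.62 ppm

(a) After draining 20% and refilling: 217 × 0.80 + 9 × 0.20 = 175.4 ppm.
(a) Deficit to target: 182 − 175.4 = 6.6 mg/L.
(a) As CaCO₃: 6.6 mg/L × 707,000 L = 4666 g; ÷ 50 g/eq ÷ 1 = 93.32 mol NaHCO₃.
(a) Mass: 93.32 × 84 = 7839 g.

(b) [OCl⁻]/[HOCl] = 10^(pH − pKa) = 10^(7.77 − 7.47) = 10^0.30 = 1.995.
(b) Fraction as HOCl = 1 / (1 + 1.995) = 0.3339.
(b) OCl⁻ = (1 − 0.3339) × 3.93 ppm = 2.618 ppm.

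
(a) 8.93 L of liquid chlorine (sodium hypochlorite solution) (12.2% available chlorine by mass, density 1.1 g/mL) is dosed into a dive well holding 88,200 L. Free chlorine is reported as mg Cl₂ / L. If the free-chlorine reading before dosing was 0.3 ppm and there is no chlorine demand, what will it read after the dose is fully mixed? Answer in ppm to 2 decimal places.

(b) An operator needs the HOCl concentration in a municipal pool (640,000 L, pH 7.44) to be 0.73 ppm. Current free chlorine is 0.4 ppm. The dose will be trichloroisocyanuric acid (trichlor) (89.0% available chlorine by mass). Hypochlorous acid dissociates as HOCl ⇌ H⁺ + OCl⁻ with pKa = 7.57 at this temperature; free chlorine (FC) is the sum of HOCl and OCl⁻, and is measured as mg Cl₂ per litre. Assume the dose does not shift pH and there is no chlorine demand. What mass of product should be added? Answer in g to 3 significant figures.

(a) 13.89 ppm; (b) 626 g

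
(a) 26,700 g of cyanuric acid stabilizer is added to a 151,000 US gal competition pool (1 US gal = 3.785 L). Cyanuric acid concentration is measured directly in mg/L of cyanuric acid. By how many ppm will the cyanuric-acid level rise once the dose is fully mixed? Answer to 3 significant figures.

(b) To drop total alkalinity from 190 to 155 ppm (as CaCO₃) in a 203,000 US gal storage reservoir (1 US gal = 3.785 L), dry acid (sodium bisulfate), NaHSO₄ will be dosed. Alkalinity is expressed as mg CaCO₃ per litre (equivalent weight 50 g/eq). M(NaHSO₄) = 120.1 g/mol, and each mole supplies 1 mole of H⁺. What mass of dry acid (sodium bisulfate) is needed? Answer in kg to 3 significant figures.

(a) 46.7 ppm; (b) 64.6 kg

(a) Volume: 151,000 US gal × 3.785 L/gal = 571,535 L.
(a) Rise: 26,700 g / 571,535 L × 1000 = 46.72 mg/L.

(b) Volume: 203,000 US gal × 3.785 L/gal = 768,355 L.
(b) Alkalinity to neutralize: (190 − 155) = 35 mg/L as CaCO₃ × 768,355 L = 26,890 g as CaCO₃.
(b) Equivalents of H⁺ required: 26,890 ÷ 50 g/eq = 537.8 eq = 537.8 mol NaHSO₄.
(b) Mass of NaHSO₄: 537.8 × 120.1 = 64,600 g.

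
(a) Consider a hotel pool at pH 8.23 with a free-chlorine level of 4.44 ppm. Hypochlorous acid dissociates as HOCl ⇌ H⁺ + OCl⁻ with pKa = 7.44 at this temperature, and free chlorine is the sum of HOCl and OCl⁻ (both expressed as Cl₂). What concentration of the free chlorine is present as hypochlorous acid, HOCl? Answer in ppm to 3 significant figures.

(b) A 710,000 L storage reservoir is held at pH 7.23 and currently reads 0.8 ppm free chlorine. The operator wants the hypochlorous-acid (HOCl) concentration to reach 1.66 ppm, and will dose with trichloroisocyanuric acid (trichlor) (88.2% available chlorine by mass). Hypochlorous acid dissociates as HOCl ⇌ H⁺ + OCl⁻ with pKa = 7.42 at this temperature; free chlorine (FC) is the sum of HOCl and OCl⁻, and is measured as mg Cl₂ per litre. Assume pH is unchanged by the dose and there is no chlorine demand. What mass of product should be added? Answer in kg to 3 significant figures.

(a) [OCl⁻]/[HOCl] = 10^(pH − pKa) = 10^(8.23 − 7.44) = 10^0.79 = 6.166.
(a) Fraction as HOCl = 1 / (1 + 6.166) = 0.1395.
(a) HOCl = 0.1395 × 4.44 ppm = 0.6196 ppm.

(b) [OCl⁻]/[HOCl] = 10^(pH − pKa) = 10^(7.23 − 7.42) = 0.6457; fraction as HOCl = 1/(1 + 0.6457) = 0.6077.
(b) Free chlorine required for 1.66 ppm HOCl: 1.66 / 0.6077 = 2.732 ppm.
(b) FC to add: 2.732 − 0.8 = 1.932 mg/L as Cl₂.
(b) Cl₂ equivalent: 1.932 mg/L × 710,000 L = 1372 g.
(b) Product at 88.2% available Cl: 1372 / 0.882 = 1555 g.

(a) 0.620 ppm; (b) 1.56 kg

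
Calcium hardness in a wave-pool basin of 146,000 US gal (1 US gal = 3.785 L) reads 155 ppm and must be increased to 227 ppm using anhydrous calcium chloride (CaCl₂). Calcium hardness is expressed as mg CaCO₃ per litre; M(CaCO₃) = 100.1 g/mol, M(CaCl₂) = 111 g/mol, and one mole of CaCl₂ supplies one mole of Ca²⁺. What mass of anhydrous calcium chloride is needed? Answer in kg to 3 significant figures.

44.1 kg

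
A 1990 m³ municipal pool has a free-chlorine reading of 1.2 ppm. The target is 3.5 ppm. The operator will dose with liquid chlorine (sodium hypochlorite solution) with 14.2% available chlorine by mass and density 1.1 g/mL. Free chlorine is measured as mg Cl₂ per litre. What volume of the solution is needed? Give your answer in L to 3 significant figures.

29.3 L

Volume: 1990 m³ = 1,990,000 L.
Chlorine deficit: 3.5 − 1.2 = 2.3 ppm = 2.3 mg/L as Cl₂.
Cl₂ equivalent needed: 2.3 mg/L × 1,990,000 L = 4,577,000 mg = 4577 g.
Product at 14.2% available chlorine: 4577 / 0.142 = 32,230 g.
Volume at density 1.1 g/mL: 32,230 g ÷ 1.1 g/mL = 29,300 mL.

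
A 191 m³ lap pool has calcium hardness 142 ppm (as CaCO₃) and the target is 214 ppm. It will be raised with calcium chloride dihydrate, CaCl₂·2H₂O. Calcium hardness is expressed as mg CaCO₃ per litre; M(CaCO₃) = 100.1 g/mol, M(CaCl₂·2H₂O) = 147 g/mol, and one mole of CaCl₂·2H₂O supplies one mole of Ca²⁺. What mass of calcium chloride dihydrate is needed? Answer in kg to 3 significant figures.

20.2 kg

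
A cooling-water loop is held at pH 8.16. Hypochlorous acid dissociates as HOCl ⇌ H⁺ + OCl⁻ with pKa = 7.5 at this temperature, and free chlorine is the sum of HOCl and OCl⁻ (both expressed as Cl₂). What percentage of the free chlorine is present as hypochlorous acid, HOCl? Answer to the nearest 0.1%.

[OCl⁻]/[HOCl] = 10^(pH − pKa) = 10^(8.16 − 7.5) = 10^0.66 = 4.571.
Fraction as HOCl = 1 / (1 + 4.571) = 0.1795.

18.0%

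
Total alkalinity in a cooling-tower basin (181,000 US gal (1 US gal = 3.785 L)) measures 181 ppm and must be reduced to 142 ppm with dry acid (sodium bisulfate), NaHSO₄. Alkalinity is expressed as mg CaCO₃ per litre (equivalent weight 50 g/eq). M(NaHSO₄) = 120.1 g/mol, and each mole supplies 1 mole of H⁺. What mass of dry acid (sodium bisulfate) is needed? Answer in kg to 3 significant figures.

64.2 kg

Volume: 181,000 US gal × 3.785 L/gal = 685,085 L.
Alkalinity to neutralize: (181 − 142) = 39 mg/L as CaCO₃ × 685,085 L = 26,720 g as CaCO₃.
Equivalents of H⁺ required: 26,720 ÷ 50 g/eq = 534.4 eq = 534.4 mol NaHSO₄.
Mass of NaHSO₄: 534.4 × 120.1 = 64,180 g.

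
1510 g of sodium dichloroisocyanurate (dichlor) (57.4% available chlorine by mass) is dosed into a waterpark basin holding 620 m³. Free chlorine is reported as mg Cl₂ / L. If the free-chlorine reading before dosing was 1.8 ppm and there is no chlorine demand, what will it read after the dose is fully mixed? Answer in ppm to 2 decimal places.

Volume: 620 m³ = 620,000 L.
Available chlorine delivered: 1510 g × 0.574 = 866.7 g as Cl₂.
Concentration rise: 866.7 g / 620,000 L = 1.398 mg/L = 1.40 ppm.
Final FC: 1.8 + 1.40 = 3.20 ppm.

3.20 ppm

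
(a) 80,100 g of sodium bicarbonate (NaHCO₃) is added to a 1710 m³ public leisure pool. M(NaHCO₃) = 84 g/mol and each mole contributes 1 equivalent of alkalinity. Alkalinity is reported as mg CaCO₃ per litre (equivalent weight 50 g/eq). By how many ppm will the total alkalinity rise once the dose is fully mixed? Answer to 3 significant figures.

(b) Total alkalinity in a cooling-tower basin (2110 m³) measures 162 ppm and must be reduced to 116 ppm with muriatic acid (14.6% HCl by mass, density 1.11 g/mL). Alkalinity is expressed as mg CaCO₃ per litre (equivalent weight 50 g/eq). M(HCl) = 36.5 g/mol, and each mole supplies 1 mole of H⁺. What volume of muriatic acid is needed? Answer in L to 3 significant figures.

(a) Volume: 1710 m³ = 1,710,000 L.
(a) Moles of NaHCO₃: 80,100 g ÷ 84 g/mol = 953.6 mol → 953.6 eq of alkalinity.
(a) As CaCO₃: 953.6 eq × 50 g/eq = 47,680 g.
(a) Rise: 47,680 g / 1,710,000 L × 1000 = 27.88 mg/L.

(b) Volume: 2110 m³ = 2,110,000 L.
(b) Alkalinity to neutralize: (162 − 116) = 46 mg/L as CaCO₃ × 2,110,000 L = 97,060 g as CaCO₃.
(b) Equivalents of H⁺ required: 97,060 ÷ 50 g/eq = 1941 eq = 1941 mol HCl.
(b) Mass of HCl: 1941 × 36.5 = 70,850 g.
(b) Mass of 14.6% solution: 70,850 / 0.146 = 485,300 g.
(b) Volume: 485,300 g ÷ 1.11 g/mL = 437,200 mL.

(a) 27.9 ppm; (b) 437 L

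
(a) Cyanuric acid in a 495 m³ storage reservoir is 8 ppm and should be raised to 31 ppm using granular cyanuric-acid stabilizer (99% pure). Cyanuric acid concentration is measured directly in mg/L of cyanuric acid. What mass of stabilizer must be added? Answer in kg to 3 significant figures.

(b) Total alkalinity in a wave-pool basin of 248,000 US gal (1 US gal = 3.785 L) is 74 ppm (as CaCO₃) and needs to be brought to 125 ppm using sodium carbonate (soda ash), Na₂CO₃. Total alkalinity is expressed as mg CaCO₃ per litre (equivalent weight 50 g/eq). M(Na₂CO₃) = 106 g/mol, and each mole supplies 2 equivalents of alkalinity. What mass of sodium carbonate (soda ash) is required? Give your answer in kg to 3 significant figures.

(a) Volume: 495 m³ = 495,000 L.
(a) CYA to add: (31 − 8) = 23 mg/L × 495,000 L = 11,380 g cyanuric acid.
(a) At 99% purity: 11,380 / 0.99 = 11,500 g product.

(b) Volume: 248,000 US gal × 3.785 L/gal = 938,680 L.
(b) Alkalinity to add: (125 − 74) = 51 mg/L as CaCO₃ × 938,680 L = 47,870 g as CaCO₃.
(b) Equivalents: 47,870 g ÷ 50 g/eq = 957.5 eq.
(b) Each mole of Na₂CO₃ supplies 2 eq, so 957.5 / 2 = 478.7 mol.
(b) Mass: 478.7 mol × 106 g/mol = 50,750 g.

(a) 11.5 kg; (b) 50.7 kg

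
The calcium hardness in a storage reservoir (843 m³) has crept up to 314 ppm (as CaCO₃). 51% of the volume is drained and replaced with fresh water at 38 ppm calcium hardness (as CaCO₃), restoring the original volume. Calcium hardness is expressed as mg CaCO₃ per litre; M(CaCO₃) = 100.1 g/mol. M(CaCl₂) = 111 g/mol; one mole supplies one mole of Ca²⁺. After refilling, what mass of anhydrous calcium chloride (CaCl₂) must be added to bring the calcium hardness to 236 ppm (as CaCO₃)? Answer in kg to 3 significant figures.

58.7 kg

Volume: 843 m³ = 843,000 L.
After draining 51% and refilling: 314 × 0.49 + 38 × 0.51 = 173.24 ppm.
Deficit to target: 236 − 173.24 = 62.76 mg/L.
As CaCO₃: 62.76 mg/L × 843,000 L = 52,910 g; ÷ 100.1 = 528.5 mol Ca²⁺.
Mass: 528.5 × 111 = 58,670 g.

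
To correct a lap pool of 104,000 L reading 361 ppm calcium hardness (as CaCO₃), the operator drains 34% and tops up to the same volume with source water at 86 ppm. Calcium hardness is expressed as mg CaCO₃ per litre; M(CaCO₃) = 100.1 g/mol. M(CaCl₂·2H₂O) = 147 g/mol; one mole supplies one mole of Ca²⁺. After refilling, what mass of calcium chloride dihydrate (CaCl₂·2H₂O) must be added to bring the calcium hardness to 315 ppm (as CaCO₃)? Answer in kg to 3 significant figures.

After draining 34% and refilling: 361 × 0.66 + 86 × 0.34 = 267.5 ppm.
Deficit to target: 315 − 267.5 = 47.5 mg/L.
As CaCO₃: 47.5 mg/L × 104,000 L = 4940 g; ÷ 100.1 = 49.35 mol Ca²⁺.
Mass: 49.35 × 147 = 7255 g.

7.25 kg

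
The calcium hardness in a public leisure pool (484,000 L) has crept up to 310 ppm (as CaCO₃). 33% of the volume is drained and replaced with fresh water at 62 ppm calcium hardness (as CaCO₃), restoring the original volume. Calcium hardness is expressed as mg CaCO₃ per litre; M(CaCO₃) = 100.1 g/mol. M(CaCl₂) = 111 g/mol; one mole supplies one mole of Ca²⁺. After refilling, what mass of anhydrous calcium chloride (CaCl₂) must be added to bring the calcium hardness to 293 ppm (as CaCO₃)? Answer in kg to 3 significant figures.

34.8 kg

After draining 33% and refilling: 310 × 0.67 + 62 × 0.33 = 228.16 ppm.
Deficit to target: 293 − 228.16 = 64.84 mg/L.
As CaCO₃: 64.84 mg/L × 484,000 L = 31,380 g; ÷ 100.1 = 313.5 mol Ca²⁺.
Mass: 313.5 × 111 = 34,800 g.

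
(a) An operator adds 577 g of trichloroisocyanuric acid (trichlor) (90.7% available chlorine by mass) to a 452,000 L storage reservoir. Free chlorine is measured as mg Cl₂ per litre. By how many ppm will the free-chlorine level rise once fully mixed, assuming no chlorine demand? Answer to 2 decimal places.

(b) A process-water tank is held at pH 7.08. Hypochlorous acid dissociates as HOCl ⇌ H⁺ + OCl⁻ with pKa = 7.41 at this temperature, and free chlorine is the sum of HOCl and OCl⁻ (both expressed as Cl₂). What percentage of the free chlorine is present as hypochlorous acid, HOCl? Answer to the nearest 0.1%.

(a) 1.16 ppm; (b) 68.1%

(a) Available chlorine delivered: 577 g × 0.907 = 523.3 g as Cl₂.
(a) Concentration rise: 523.3 g / 452,000 L = 1.158 mg/L = 1.16 ppm.

(b) [OCl⁻]/[HOCl] = 10^(pH − pKa) = 10^(7.08 − 7.41) = 10^-0.33 = 0.4677.
(b) Fraction as HOCl = 1 / (1 + 0.4677) = 0.6813.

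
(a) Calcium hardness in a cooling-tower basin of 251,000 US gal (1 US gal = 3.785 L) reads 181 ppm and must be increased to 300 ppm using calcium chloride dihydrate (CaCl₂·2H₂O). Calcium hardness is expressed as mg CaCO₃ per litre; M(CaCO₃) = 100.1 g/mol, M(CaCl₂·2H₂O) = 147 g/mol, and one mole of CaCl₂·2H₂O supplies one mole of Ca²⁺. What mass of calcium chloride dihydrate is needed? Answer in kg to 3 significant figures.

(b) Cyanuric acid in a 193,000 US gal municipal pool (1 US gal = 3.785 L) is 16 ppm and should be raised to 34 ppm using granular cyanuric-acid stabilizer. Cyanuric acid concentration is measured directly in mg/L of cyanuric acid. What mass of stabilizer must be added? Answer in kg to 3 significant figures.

(a) Volume: 251,000 US gal × 3.785 L/gal = 950,035 L.
(a) Hardness to add: (300 − 181) = 119 mg/L as CaCO₃ × 950,035 L = 113,100 g as CaCO₃.
(a) Moles of Ca²⁺ (1 mol Ca²⁺ ≡ 1 mol CaCO₃): 113,100 / 100.1 g/mol = 1129 mol.
(a) Mass of CaCl₂·2H₂O: 1129 × 147 = 166,000 g.

(b) Volume: 193,000 US gal × 3.785 L/gal = 730,505 L.
(b) CYA to add: (34 − 16) = 18 mg/L × 730,505 L = 13,150 g cyanuric acid.

(a) 166 kg; (b) 13.1 kg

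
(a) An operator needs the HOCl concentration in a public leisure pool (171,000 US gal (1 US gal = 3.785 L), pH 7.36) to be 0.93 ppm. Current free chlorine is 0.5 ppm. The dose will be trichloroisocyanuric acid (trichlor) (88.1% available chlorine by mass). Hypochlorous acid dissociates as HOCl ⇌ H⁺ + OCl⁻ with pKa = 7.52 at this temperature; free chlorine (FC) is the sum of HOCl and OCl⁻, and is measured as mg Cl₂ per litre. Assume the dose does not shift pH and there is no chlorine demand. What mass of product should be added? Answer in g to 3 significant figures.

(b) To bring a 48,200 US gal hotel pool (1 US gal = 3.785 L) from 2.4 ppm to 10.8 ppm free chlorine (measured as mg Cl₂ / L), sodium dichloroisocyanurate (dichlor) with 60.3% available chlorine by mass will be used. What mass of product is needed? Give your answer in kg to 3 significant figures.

(a) 789 g; (b) 2.54 kg

(a) Volume: 171,000 US gal × 3.785 L/gal = 647,235 L.
(a) [OCl⁻]/[HOCl] = 10^(pH − pKa) = 10^(7.36 − 7.52) = 0.6918; fraction as HOCl = 1/(1 + 0.6918) = 0.5911.
(a) Free chlorine required for 0.93 ppm HOCl: 0.93 / 0.5911 = 1.573 ppm.
(a) FC to add: 1.573 − 0.5 = 1.073 mg/L as Cl₂.
(a) Cl₂ equivalent: 1.073 mg/L × 647,235 L = 694.7 g.
(a) Product at 88.1% available Cl: 694.7 / 0.881 = 788.6 g.

(b) Volume: 48,200 US gal × 3.785 L/gal = 182,437 L.
(b) Chlorine deficit: 10.8 − 2.4 = 8.4 ppm = 8.4 mg/L as Cl₂.
(b) Cl₂ equivalent needed: 8.4 mg/L × 182,437 L = 1,532,000 mg = 1532 g.
(b) Product at 60.3% available chlorine: 1532 / 0.603 = 2541 g.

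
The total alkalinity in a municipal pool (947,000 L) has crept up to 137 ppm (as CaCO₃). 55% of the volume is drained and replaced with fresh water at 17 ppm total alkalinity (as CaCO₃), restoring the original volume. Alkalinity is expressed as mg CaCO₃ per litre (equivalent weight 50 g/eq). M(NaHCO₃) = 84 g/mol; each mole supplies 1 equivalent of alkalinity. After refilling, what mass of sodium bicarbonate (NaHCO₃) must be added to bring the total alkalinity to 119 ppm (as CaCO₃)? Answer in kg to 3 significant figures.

76.4 kg

After draining 55% and refilling: 137 × 0.45 + 17 × 0.55 = 71 ppm.
Deficit to target: 119 − 71 = 48 mg/L.
As CaCO₃: 48 mg/L × 947,000 L = 45,460 g; ÷ 50 g/eq ÷ 1 = 909.1 mol NaHCO₃.
Mass: 909.1 × 84 = 76,370 g.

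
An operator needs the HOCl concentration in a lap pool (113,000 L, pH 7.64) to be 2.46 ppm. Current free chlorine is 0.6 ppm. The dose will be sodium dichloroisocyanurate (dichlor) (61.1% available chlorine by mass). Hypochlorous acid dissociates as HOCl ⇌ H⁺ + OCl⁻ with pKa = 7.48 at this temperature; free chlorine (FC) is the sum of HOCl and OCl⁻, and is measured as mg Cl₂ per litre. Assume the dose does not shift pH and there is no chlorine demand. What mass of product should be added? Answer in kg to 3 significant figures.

1.00 kg

[OCl⁻]/[HOCl] = 10^(pH − pKa) = 10^(7.64 − 7.48) = 1.445; fraction as HOCl = 1/(1 + 1.445) = 0.4089.
Free chlorine required for 2.46 ppm HOCl: 2.46 / 0.4089 = 6.016 ppm.
FC to add: 6.016 − 0.6 = 5.416 mg/L as Cl₂.
Cl₂ equivalent: 5.416 mg/L × 113,000 L = 612 g.
Product at 61.1% available Cl: 612 / 0.611 = 1002 g.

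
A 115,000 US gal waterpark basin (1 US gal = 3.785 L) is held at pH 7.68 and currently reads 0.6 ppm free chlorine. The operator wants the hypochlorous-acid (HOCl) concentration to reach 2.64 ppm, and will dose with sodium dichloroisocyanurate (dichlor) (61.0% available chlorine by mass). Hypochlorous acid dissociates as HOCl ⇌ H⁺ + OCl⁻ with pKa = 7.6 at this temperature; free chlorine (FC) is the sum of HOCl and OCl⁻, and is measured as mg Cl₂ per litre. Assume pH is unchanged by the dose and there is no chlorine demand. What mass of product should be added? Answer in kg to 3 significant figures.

3.72 kg

Volume: 115,000 US gal × 3.785 L/gal = 435,275 L.
[OCl⁻]/[HOCl] = 10^(pH − pKa) = 10^(7.68 − 7.6) = 1.202; fraction as HOCl = 1/(1 + 1.202) = 0.4541.
Free chlorine required for 2.64 ppm HOCl: 2.64 / 0.4541 = 5.814 ppm.
FC to add: 5.814 − 0.6 = 5.214 mg/L as Cl₂.
Cl₂ equivalent: 5.214 mg/L × 435,275 L = 2270 g.
Product at 61.0% available Cl: 2270 / 0.61 = 3721 g.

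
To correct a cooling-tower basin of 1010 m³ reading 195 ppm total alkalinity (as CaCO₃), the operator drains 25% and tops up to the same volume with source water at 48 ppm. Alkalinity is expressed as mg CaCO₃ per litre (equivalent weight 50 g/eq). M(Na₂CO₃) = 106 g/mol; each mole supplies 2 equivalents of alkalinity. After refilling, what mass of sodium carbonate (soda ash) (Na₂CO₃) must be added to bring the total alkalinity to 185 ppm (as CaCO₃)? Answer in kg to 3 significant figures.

Volume: 1010 m³ = 1,010,000 L.
After draining 25% and refilling: 195 × 0.75 + 48 × 0.25 = 158.25 ppm.
Deficit to target: 185 − 158.25 = 26.75 mg/L.
As CaCO₃: 26.75 mg/L × 1,010,000 L = 27,020 g; ÷ 50 g/eq ÷ 2 = 270.2 mol Na₂CO₃.
Mass: 270.2 × 106 = 28,640 g.

28.6 kg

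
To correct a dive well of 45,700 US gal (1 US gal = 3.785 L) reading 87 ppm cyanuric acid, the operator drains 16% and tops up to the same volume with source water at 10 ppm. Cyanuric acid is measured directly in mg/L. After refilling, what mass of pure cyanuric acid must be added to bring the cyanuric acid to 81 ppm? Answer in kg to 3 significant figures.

Volume: 45,700 US gal × 3.785 L/gal = 172,974 L.
After draining 16% and refilling: 87 × 0.84 + 10 × 0.16 = 74.68 ppm.
Deficit to target: 81 − 74.68 = 6.32 mg/L.
Mass: 6.32 mg/L × 172,974 L = 1093 g cyanuric acid.

1.09 kg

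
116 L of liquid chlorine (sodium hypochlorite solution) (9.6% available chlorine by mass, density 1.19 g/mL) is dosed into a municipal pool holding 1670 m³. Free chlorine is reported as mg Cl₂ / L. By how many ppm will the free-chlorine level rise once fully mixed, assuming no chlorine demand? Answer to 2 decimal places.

7.94 ppm

Volume: 1670 m³ = 1,670,000 L.
Mass of solution: 116 L × 1000 mL/L × 1.19 g/mL = 138,000 g.
Available chlorine delivered: 138,000 g × 0.096 = 13,250 g as Cl₂.
Concentration rise: 13,250 g / 1,670,000 L = 7.935 mg/L = 7.94 ppm.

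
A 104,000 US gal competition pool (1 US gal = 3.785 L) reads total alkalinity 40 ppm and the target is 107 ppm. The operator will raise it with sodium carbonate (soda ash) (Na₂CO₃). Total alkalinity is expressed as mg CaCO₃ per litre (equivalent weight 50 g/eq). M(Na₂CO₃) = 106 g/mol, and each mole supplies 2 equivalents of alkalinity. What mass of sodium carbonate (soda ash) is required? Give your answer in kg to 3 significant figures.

28.0 kg

Volume: 104,000 US gal × 3.785 L/gal = 393,640 L.
Alkalinity to add: (107 − 40) = 67 mg/L as CaCO₃ × 393,640 L = 26,370 g as CaCO₃.
Equivalents: 26,370 g ÷ 50 g/eq = 527.5 eq.
Each mole of Na₂CO₃ supplies 2 eq, so 527.5 / 2 = 263.7 mol.
Mass: 263.7 mol × 106 g/mol = 27,960 g.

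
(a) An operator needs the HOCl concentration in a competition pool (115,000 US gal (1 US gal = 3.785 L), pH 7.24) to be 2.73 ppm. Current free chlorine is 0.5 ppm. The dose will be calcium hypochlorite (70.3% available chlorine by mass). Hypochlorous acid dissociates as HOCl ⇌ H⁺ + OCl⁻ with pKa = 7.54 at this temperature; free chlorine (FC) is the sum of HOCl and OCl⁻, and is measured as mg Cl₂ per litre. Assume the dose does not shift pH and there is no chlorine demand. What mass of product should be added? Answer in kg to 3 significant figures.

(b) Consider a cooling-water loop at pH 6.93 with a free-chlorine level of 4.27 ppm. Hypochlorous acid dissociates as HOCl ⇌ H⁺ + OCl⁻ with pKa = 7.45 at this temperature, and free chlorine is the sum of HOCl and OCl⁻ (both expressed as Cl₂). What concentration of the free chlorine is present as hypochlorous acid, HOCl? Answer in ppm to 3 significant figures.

(a) 2.23 kg; (b) 3.28 ppm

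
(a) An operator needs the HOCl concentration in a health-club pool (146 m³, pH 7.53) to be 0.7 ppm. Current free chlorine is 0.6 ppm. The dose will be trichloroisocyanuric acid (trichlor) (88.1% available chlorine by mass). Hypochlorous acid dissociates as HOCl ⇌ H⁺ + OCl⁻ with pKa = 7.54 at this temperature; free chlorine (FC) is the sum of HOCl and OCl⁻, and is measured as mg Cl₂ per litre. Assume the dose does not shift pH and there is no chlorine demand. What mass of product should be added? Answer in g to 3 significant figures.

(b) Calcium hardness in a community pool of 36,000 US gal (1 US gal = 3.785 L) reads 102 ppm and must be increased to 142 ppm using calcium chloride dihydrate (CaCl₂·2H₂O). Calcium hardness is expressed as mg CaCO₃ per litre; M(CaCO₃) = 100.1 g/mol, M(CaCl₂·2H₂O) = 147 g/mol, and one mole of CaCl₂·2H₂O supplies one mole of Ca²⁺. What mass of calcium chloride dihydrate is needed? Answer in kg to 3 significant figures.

(a) Volume: 146 m³ = 146,000 L.
(a) [OCl⁻]/[HOCl] = 10^(pH − pKa) = 10^(7.53 − 7.54) = 0.9772; fraction as HOCl = 1/(1 + 0.9772) = 0.5058.
(a) Free chlorine required for 0.7 ppm HOCl: 0.7 / 0.5058 = 1.384 ppm.
(a) FC to add: 1.384 − 0.6 = 0.7841 mg/L as Cl₂.
(a) Cl₂ equivalent: 0.7841 mg/L × 146,000 L = 114.5 g.
(a) Product at 88.1% available Cl: 114.5 / 0.881 = 129.9 g.

(b) Volume: 36,000 US gal × 3.785 L/gal = 136,260 L.
(b) Hardness to add: (142 − 102) = 40 mg/L as CaCO₃ × 136,260 L = 5450 g as CaCO₃.
(b) Moles of Ca²⁺ (1 mol Ca²⁺ ≡ 1 mol CaCO₃): 5450 / 100.1 g/mol = 54.45 mol.
(b) Mass of CaCl₂·2H₂O: 54.45 × 147 = 8004 g.

(a) 130 g; (b) 8.00 kg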